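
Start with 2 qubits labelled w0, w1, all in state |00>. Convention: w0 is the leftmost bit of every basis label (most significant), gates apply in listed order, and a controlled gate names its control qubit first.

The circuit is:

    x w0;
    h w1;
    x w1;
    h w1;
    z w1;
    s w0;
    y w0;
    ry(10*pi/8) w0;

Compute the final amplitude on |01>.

The amplitude on |01> is 0. Key observation: gates 2-5 undo each other exactly, leaving only the rest of the circuit to track.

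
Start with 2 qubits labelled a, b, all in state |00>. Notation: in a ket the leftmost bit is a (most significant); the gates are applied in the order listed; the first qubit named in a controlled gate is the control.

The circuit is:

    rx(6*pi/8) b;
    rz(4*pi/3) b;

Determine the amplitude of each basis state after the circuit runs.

After the circuit, the state carries amplitude -sqrt(2 - sqrt(2))*exp(I*pi/3)/2 on |00>, sqrt(sqrt(2) + 2)*exp(I*pi/6)/2 on |01>, 0 on |10>, 0 on |11>.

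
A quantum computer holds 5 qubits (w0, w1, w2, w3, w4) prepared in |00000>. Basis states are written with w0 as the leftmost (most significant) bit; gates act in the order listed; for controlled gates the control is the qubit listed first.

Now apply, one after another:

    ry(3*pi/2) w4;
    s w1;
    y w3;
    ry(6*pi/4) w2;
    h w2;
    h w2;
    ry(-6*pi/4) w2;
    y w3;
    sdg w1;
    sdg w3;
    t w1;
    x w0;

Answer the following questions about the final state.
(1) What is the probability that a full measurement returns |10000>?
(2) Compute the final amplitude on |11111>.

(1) A full measurement returns |10000> with probability 1/2. Key observation: steps 2-9 multiply out to the identity, so the circuit reduces to the remaining gates.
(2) The final state's coefficient on |11111> equals 0.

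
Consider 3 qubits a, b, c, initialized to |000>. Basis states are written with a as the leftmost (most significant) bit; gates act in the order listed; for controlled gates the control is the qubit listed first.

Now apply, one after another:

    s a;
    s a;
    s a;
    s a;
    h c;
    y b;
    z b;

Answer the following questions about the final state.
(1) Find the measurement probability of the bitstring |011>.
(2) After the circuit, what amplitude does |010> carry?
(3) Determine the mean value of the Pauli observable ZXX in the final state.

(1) Outcome |011> occurs with probability 1/2. Key observation: steps 1-4 multiply out to the identity, so the circuit reduces to the remaining gates.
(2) The final state's coefficient on |010> equals -sqrt(2)*I/2.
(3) In the final state, ZXX has expectation 0.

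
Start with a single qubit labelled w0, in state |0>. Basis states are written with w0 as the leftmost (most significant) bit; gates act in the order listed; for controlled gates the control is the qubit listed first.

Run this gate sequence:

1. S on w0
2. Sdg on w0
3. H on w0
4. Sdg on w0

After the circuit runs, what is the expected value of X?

The expectation value of X is 0.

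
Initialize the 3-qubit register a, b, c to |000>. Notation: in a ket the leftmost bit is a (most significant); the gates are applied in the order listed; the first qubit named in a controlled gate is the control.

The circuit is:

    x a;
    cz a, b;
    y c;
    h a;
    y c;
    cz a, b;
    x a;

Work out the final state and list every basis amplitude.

After the circuit, the state carries amplitude -sqrt(2)/2 on |000>, sqrt(2)/2 on |100>, and 0 on every other basis state.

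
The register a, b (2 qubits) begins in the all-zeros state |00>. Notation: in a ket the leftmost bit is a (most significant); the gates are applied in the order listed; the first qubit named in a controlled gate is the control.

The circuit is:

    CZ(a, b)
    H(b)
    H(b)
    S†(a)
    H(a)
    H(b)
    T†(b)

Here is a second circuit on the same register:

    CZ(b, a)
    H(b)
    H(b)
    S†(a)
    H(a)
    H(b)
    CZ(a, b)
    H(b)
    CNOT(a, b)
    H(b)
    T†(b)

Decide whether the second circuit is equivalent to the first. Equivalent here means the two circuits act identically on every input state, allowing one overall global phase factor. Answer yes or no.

Yes — the two circuits implement the same unitary up to a global phase.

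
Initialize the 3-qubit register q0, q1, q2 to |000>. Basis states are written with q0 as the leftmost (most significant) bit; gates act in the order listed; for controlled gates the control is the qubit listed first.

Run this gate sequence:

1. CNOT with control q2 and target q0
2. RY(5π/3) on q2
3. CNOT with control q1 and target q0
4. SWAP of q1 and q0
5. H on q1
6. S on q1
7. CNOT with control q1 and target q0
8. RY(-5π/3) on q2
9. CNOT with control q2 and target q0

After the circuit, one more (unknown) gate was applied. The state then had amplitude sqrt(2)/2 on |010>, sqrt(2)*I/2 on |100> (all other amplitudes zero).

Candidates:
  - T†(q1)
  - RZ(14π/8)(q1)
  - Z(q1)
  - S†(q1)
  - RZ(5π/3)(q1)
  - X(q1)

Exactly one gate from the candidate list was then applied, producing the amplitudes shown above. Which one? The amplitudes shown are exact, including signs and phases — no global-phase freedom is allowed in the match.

It was X(q1) that produced the state shown.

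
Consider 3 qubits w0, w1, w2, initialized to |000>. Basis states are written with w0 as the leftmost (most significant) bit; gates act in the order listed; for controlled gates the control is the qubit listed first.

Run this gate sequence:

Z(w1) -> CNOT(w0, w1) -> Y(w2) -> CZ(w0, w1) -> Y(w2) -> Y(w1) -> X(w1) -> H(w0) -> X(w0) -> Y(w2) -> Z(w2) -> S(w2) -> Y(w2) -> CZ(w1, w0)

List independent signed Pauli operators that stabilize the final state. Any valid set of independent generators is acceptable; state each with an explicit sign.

The stabilizer group can be generated by +XII, +IZI, +IIZ, among other valid generating sets.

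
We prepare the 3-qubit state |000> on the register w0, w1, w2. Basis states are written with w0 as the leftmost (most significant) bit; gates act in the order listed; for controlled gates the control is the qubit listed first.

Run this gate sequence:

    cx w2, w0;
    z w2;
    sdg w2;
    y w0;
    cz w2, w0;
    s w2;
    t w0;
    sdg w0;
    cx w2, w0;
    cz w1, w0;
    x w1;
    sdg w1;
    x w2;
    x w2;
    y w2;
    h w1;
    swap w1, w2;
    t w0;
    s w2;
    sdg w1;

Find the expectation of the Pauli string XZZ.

The expectation value of XZZ is 0. Key observation: the block from step 13 through step 14 cancels to the identity and can be dropped.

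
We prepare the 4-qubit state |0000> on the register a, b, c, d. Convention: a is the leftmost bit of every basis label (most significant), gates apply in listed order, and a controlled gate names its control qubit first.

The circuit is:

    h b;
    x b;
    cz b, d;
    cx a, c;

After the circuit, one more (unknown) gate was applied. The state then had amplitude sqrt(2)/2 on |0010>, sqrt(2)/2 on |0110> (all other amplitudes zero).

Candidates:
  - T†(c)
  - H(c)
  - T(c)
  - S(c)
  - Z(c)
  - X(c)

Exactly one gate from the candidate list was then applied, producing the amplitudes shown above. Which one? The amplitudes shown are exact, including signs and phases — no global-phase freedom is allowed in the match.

The applied gate was X(c).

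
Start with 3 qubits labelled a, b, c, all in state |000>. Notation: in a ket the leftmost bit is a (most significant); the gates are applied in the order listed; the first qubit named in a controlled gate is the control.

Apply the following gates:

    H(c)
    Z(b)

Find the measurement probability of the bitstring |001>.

The probability of measuring |001> is 1/2.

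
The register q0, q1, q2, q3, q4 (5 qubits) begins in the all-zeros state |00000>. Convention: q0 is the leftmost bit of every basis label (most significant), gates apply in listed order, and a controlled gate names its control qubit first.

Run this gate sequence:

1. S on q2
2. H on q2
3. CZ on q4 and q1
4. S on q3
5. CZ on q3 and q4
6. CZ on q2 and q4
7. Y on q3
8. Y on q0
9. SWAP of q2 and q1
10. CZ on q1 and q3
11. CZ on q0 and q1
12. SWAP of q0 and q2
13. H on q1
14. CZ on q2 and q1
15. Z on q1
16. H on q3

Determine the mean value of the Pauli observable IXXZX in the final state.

The expectation value of IXXZX is 0.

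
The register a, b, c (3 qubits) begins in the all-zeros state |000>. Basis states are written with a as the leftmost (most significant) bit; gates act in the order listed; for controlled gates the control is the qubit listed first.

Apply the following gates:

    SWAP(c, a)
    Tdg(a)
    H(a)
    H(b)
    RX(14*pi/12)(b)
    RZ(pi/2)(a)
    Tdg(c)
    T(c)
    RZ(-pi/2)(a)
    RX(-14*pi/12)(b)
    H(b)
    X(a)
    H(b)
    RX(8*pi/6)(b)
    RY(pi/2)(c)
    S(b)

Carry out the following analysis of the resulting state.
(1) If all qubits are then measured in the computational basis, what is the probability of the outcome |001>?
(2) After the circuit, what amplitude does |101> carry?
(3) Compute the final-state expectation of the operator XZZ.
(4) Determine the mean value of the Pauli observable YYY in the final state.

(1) Outcome |001> occurs with probability 1/8. Key observation: the block from step 4 through step 11 cancels to the identity and can be dropped.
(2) |101> carries amplitude -sqrt(2)/8 - sqrt(6)*I/8 in the final state.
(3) The expectation value of XZZ is 0.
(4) In the final state, YYY has expectation 0.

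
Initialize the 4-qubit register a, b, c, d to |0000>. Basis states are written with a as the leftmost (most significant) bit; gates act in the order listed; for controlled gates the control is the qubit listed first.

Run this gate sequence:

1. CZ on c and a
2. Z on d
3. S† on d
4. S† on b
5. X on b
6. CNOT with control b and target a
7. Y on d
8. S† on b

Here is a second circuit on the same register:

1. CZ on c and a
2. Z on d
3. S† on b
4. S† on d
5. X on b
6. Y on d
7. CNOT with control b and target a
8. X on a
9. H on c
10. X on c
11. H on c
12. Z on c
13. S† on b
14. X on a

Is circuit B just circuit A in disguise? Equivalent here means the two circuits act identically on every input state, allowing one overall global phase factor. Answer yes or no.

Yes — the two circuits implement the same unitary up to a global phase.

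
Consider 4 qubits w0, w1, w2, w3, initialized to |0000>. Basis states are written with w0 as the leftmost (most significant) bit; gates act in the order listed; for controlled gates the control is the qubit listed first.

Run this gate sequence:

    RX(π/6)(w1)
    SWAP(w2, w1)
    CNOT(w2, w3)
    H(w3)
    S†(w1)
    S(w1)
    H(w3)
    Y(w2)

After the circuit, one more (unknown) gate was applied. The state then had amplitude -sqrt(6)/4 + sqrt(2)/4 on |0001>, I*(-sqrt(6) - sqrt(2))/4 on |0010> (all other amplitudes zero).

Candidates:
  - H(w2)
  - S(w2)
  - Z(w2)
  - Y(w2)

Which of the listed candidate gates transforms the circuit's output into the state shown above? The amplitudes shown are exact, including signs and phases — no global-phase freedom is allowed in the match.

It was Z(w2) that produced the state shown. Key observation: the block from step 4 through step 7 cancels to the identity and can be dropped.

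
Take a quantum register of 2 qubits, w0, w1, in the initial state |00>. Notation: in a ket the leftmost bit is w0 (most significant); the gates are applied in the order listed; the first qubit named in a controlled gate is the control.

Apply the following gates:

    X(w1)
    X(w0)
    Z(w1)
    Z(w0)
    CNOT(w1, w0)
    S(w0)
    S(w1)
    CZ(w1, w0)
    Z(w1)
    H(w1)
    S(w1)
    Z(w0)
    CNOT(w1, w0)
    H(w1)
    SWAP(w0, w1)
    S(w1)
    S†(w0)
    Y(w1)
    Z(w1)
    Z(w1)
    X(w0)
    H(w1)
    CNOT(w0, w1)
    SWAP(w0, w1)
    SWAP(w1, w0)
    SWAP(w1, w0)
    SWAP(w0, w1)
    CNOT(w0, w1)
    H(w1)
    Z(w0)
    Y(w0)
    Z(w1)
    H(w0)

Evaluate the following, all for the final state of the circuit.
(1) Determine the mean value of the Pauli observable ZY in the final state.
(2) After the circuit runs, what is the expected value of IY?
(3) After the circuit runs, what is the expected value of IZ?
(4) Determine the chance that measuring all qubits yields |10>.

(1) In the final state, ZY has expectation -1. Key observation: the block from step 22 through step 29 cancels to the identity and can be dropped.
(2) The observable IY averages to 0.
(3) In the final state, IZ has expectation 0.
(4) A full measurement returns |10> with probability 1/4.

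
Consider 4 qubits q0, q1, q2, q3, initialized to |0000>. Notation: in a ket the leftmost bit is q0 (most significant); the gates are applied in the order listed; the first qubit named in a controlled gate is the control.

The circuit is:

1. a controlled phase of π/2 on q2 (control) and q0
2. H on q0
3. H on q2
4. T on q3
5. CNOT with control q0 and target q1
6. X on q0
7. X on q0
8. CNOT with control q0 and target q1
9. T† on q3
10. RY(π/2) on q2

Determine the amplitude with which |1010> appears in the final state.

The amplitude on |1010> is sqrt(2)/2.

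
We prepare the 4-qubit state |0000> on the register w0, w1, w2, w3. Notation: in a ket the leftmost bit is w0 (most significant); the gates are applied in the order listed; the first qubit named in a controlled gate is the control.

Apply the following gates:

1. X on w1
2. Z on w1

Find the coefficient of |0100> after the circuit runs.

The final state's coefficient on |0100> equals -1.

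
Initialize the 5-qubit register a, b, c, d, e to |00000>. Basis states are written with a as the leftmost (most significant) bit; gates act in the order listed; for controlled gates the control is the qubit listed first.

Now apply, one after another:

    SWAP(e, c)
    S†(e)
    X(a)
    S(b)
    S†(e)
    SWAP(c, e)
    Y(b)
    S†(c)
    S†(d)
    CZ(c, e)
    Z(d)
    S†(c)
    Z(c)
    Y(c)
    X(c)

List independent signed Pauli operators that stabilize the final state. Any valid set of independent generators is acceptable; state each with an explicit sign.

The final state is stabilized by the group generated by -ZIIII, -IZIII, +IIZII, +IIIZI, +IIIIZ; other independent generating sets are equally valid.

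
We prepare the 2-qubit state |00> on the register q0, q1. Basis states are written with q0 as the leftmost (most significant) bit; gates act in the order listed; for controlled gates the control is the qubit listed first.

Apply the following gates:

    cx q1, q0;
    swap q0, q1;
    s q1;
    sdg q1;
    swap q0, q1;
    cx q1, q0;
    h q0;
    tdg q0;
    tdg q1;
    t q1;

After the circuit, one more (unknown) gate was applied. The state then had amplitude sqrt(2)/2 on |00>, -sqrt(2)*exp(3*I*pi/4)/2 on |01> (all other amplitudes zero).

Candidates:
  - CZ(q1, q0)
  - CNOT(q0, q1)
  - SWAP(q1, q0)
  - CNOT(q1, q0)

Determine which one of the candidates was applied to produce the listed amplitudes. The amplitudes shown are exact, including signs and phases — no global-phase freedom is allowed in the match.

It was SWAP(q1, q0) that produced the state shown. Key observation: the block from step 1 through step 6 cancels to the identity and can be dropped.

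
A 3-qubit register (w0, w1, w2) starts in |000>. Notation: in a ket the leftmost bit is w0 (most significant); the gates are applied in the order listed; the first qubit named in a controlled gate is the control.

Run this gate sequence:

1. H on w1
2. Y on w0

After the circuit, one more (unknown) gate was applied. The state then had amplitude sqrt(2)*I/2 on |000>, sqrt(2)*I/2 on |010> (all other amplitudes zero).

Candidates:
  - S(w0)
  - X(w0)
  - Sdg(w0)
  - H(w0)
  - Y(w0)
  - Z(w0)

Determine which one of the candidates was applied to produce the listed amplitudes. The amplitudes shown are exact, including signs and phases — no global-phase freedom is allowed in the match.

The unique candidate consistent with the amplitudes is X(w0).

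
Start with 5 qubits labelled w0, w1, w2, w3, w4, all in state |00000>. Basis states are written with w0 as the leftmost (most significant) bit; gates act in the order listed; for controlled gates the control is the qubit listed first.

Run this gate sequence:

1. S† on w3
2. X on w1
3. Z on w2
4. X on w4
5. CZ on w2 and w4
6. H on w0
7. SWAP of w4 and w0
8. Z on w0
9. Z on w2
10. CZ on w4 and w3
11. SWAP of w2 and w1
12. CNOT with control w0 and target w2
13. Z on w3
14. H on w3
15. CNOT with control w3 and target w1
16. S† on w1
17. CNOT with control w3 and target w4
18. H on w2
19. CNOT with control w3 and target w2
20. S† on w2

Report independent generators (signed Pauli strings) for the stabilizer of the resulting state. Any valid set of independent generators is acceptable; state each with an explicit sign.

One valid set of independent stabilizer generators is -IXIYI, -IIYII, +IIIIX, -ZIIII, +IZIZI (any independent generating set of the same group is equally correct).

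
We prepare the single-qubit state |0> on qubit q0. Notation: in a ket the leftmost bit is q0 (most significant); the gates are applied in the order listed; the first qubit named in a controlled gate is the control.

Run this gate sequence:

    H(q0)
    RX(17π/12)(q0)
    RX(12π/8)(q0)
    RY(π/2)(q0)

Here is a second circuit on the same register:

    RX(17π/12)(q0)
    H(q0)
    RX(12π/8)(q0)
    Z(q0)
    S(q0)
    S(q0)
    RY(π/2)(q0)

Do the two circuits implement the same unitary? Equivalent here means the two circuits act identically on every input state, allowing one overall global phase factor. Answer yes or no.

No, they are not equivalent — no single phase factor reconciles the two unitaries.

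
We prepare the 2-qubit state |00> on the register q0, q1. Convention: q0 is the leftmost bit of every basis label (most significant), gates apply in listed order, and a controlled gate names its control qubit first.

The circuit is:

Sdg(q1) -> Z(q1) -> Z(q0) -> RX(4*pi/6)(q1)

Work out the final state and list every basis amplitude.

The final amplitudes are 1/2 on |00>, -sqrt(3)*I/2 on |01>, 0 on |10>, 0 on |11>.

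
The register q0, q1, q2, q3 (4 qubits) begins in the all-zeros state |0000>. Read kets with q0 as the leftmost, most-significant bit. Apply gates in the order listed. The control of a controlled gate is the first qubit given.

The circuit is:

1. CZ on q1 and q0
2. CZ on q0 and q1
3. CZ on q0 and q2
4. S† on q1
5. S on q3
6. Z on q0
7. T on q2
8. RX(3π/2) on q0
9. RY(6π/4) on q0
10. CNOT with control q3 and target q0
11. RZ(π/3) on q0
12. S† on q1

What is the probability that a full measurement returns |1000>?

The probability of measuring |1000> is 1/2.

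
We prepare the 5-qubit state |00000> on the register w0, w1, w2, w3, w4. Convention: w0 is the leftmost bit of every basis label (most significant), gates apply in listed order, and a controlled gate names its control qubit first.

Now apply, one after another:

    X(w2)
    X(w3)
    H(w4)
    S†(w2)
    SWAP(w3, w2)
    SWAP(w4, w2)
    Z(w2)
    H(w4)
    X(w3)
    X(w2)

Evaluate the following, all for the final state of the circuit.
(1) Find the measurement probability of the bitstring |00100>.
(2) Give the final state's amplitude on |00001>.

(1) The probability of measuring |00100> is 1/4.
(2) The final state's coefficient on |00001> equals -I/2.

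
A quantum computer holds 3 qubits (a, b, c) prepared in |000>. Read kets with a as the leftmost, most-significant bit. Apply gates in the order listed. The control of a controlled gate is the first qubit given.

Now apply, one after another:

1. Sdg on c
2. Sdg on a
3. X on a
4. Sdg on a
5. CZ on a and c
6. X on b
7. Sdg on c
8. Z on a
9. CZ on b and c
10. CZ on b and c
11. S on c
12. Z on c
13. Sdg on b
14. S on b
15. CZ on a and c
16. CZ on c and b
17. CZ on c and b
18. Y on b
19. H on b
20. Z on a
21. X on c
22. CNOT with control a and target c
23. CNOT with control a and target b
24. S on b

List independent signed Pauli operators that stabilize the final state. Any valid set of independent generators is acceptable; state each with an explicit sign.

The stabilizer group can be generated by +IYI, -ZII, +IIZ, among other valid generating sets. Key observation: the block from step 9 through step 10 cancels to the identity and can be dropped.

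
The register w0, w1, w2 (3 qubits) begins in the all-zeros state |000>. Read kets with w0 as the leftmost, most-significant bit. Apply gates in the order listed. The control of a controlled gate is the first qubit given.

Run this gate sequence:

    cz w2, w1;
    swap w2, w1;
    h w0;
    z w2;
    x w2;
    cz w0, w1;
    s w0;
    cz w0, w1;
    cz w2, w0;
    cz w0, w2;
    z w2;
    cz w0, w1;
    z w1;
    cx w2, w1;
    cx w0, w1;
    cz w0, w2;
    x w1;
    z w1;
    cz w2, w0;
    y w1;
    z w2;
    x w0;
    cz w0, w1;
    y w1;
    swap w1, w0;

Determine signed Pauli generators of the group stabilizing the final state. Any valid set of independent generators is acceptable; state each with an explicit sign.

The stabilizer group can be generated by -XYI, -ZZI, -IIZ, among other valid generating sets.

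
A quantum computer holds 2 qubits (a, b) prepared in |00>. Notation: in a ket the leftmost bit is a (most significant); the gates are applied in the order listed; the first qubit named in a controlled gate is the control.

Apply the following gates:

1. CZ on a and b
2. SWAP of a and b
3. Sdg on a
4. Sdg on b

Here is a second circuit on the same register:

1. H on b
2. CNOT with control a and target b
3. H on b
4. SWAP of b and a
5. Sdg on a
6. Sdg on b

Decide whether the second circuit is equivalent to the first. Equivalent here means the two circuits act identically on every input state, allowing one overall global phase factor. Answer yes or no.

Yes, they are equivalent — the unitaries differ by at most a global phase.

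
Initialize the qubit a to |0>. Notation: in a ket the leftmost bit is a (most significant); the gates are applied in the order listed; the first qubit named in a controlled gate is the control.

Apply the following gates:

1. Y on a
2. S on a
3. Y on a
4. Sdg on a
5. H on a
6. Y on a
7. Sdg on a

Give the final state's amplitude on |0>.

The final state's coefficient on |0> equals sqrt(2)/2.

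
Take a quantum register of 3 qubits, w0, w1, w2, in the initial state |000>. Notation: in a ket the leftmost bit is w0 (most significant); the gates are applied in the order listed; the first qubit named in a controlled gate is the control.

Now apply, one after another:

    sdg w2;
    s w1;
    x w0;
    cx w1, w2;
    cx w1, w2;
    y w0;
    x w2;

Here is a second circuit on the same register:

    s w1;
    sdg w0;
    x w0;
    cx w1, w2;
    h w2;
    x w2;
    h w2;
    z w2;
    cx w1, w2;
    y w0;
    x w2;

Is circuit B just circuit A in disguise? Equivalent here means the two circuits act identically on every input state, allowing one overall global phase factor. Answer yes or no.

No: there is an input state on which the two circuits produce genuinely different outputs (not merely differing by a phase).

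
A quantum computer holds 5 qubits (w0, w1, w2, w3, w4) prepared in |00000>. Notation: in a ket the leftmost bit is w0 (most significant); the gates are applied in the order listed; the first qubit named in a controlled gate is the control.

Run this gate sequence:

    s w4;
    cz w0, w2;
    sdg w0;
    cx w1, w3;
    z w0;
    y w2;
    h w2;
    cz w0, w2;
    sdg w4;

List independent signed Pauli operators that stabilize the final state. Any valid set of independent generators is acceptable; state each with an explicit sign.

The final state is stabilized by the group generated by -IIXII, +ZIIII, +IZIII, +IIIZI, +IIIIZ; other independent generating sets are equally valid.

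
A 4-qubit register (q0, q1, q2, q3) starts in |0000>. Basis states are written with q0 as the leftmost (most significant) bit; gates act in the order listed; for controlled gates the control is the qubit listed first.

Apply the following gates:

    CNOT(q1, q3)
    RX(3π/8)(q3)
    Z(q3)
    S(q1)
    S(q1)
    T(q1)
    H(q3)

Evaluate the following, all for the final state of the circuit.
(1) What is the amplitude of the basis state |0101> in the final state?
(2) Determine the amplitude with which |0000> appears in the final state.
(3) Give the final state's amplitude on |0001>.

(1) The final state's coefficient on |0101> equals 0.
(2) The amplitude on |0000> is sqrt(2)*exp(3*I*pi/16)/2.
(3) The amplitude on |0001> is -sqrt(2)*exp(13*I*pi/16)/2.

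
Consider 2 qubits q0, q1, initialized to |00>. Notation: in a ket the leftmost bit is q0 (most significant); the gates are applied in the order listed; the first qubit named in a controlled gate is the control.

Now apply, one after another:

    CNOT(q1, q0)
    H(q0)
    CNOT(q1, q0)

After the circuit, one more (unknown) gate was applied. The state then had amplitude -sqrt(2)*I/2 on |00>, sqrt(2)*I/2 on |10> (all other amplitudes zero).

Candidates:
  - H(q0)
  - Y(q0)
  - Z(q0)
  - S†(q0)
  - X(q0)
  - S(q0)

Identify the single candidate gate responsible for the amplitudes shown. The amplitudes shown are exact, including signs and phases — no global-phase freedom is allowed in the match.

It was Y(q0) that produced the state shown.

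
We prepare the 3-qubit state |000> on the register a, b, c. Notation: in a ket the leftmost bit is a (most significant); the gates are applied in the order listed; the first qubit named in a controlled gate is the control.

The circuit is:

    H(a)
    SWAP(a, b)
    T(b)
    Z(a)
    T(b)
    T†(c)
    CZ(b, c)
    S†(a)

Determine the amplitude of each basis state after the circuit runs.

The resulting statevector has amplitude sqrt(2)/2 on |000>, sqrt(2)*I/2 on |010>, and 0 on every other basis state.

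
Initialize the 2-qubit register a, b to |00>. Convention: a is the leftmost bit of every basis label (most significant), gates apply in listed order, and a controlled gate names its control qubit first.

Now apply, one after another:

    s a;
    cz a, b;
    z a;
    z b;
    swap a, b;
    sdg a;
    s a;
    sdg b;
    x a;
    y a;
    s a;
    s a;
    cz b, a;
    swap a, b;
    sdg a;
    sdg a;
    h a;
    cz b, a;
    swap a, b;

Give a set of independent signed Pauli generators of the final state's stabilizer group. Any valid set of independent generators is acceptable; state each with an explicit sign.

One valid set of independent stabilizer generators is +IX, +ZI (any independent generating set of the same group is equally correct).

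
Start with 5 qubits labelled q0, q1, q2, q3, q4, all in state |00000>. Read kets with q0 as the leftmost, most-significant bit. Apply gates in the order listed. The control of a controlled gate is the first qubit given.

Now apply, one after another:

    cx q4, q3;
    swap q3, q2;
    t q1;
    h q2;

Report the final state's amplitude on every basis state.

The final amplitudes are sqrt(2)/2 on |00000>, sqrt(2)/2 on |00100>, and 0 on every other basis state.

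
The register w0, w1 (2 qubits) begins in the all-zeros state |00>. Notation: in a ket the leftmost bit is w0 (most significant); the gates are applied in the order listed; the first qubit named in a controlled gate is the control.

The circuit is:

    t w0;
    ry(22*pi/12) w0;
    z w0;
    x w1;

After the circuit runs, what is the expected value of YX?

The expectation value of YX is 0.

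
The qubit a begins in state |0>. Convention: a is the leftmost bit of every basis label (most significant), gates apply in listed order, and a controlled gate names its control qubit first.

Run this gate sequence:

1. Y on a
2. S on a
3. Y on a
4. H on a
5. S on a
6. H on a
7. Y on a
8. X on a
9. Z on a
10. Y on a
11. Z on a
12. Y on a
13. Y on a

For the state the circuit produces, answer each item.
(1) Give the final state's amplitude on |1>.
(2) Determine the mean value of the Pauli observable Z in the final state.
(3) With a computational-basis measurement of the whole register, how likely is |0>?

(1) The amplitude on |1> is -1/2 + I/2.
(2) The expectation value of Z is 0.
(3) A full measurement returns |0> with probability 1/2.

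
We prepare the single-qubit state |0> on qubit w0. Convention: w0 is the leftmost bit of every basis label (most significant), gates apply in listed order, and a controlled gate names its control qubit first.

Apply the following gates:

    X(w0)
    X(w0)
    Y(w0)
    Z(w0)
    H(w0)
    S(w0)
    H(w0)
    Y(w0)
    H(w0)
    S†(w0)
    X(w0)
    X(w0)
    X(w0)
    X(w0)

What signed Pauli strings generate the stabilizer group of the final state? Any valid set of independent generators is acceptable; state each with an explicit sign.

The stabilizer group can be generated by -X, among other valid generating sets.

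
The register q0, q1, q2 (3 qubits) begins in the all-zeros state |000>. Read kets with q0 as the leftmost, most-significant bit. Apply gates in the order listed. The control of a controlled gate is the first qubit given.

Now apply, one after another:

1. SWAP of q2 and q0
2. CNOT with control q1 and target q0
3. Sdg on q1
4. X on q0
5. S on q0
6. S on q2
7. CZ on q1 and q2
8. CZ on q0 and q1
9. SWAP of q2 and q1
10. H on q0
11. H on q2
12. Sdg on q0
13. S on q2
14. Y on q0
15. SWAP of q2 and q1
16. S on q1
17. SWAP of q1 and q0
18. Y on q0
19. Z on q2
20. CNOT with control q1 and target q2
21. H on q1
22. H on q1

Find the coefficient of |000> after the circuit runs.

The final state's coefficient on |000> equals -1/2.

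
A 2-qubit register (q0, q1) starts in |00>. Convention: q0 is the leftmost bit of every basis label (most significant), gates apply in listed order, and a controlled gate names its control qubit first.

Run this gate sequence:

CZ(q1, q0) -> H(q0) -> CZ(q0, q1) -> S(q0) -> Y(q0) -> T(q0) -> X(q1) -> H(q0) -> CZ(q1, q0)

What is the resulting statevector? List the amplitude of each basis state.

After the circuit, the state carries amplitude 0 on |00>, 1/2 + exp(3*I*pi/4)/2 on |01>, 0 on |10>, -1/2 + exp(3*I*pi/4)/2 on |11>.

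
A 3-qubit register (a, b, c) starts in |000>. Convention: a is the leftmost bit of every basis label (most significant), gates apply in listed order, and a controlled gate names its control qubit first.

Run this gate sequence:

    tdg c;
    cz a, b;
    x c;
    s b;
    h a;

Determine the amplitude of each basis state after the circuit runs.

The final amplitudes are sqrt(2)/2 on |001>, sqrt(2)/2 on |101>, and 0 on every other basis state.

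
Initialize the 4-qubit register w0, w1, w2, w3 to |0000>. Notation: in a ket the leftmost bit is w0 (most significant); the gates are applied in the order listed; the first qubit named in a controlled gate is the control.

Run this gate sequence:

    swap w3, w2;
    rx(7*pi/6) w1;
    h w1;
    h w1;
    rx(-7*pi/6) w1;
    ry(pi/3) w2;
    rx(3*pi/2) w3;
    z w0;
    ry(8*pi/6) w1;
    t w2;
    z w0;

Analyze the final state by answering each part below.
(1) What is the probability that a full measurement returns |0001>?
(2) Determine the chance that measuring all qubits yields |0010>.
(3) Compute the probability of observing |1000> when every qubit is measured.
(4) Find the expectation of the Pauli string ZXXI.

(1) A full measurement returns |0001> with probability 3/32. Key observation: steps 2-5 multiply out to the identity, so the circuit reduces to the remaining gates.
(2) A full measurement returns |0010> with probability 1/32.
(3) The probability of measuring |1000> is 0.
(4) The expectation value of ZXXI is -3*sqrt(2)/8.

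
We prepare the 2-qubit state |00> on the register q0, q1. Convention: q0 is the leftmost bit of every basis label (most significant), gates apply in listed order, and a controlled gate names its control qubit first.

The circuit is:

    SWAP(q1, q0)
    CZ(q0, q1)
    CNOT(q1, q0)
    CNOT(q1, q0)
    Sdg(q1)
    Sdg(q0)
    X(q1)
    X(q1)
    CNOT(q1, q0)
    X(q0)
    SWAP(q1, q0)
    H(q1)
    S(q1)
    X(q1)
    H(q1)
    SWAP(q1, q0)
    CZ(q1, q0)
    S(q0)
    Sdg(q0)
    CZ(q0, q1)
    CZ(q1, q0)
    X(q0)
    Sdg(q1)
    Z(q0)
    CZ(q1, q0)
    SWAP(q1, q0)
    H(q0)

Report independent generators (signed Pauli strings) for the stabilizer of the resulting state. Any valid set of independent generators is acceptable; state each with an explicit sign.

The final state is stabilized by the group generated by +XI, -IY; other independent generating sets are equally valid. Key observation: the block from step 3 through step 4 cancels to the identity and can be dropped.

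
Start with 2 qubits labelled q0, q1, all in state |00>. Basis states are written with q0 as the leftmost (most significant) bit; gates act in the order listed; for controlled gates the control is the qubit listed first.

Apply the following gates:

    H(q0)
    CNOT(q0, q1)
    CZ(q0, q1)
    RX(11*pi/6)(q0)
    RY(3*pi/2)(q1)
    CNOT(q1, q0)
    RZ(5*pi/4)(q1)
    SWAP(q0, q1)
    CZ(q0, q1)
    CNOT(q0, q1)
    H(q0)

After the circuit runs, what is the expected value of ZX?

In the final state, ZX has expectation -sqrt(2)/4 + sqrt(6)/4.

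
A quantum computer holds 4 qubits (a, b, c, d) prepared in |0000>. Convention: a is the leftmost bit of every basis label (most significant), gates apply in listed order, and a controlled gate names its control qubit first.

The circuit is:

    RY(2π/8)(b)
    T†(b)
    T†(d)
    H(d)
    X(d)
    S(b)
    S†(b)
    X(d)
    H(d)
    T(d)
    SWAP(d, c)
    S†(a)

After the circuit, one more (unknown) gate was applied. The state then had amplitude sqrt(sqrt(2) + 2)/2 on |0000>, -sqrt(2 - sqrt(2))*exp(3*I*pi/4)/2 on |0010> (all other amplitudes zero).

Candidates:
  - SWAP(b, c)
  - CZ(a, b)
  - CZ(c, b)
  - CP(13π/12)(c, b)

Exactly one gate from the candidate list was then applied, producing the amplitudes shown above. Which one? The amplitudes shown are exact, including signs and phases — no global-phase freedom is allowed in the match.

The unique candidate consistent with the amplitudes is SWAP(b, c). Key observation: the block from step 3 through step 10 cancels to the identity and can be dropped.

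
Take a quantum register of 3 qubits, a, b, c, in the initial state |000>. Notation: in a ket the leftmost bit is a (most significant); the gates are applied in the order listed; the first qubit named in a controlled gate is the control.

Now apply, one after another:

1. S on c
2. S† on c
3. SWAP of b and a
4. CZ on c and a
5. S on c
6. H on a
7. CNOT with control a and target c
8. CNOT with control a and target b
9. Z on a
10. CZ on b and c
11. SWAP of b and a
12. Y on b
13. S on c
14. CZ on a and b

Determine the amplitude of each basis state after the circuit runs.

The final amplitudes are sqrt(2)*I/2 on |010>, sqrt(2)/2 on |101>, and 0 on every other basis state.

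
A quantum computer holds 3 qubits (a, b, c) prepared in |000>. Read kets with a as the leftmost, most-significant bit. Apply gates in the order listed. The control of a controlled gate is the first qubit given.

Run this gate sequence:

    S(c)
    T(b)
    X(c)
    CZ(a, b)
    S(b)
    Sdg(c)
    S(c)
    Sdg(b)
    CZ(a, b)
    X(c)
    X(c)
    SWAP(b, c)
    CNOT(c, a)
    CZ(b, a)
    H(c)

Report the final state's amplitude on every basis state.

The resulting statevector has amplitude sqrt(2)/2 on |010>, sqrt(2)/2 on |011>, and 0 on every other basis state. Key observation: the block from step 3 through step 10 cancels to the identity and can be dropped.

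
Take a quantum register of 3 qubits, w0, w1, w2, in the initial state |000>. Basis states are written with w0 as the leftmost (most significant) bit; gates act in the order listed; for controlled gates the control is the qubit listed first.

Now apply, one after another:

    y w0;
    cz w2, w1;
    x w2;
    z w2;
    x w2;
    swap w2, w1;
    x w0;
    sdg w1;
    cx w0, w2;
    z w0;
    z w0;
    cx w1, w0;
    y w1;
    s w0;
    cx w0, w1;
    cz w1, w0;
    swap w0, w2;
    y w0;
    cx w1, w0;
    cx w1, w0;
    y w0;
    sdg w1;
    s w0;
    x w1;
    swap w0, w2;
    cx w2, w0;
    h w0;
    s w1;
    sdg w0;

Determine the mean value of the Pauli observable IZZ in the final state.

In the final state, IZZ has expectation 1. Key observation: the block from step 18 through step 21 cancels to the identity and can be dropped.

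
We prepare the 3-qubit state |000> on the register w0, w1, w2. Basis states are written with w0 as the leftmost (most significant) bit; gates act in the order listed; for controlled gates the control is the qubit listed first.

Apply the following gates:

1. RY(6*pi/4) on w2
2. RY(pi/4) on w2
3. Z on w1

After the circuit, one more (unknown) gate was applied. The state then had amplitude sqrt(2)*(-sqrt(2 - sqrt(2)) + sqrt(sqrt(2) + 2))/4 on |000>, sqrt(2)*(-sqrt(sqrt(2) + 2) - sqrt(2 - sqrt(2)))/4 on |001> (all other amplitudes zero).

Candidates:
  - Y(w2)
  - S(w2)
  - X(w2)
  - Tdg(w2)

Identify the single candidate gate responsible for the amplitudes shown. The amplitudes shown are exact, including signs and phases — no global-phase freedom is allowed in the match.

The applied gate was X(w2).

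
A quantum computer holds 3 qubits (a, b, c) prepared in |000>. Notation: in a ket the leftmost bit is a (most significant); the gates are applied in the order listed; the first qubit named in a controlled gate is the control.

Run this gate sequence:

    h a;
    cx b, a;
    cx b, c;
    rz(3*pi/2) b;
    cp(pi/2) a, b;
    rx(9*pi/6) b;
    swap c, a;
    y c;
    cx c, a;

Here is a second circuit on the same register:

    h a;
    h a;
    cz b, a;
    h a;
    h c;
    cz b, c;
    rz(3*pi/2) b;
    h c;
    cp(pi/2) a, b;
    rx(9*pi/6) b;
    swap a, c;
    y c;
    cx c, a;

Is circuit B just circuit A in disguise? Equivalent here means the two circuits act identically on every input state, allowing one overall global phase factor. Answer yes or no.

Yes: on every input state the two circuits agree up to one overall phase factor.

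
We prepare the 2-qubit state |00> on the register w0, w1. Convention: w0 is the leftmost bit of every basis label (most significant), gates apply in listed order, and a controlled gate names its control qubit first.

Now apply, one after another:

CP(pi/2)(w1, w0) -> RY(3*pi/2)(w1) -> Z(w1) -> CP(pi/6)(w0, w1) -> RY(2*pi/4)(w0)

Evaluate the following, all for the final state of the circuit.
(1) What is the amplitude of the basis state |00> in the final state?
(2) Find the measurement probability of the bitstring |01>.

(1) |00> carries amplitude -1/2 in the final state.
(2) A full measurement returns |01> with probability 1/4.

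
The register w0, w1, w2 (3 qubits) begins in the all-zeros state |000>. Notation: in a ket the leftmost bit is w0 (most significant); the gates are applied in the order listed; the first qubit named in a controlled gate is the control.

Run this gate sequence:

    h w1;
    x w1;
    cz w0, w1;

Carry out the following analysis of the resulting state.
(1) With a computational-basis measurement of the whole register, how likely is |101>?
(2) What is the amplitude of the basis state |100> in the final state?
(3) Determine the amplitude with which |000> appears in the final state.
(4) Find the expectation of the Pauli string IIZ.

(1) Outcome |101> occurs with probability 0.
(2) The final state's coefficient on |100> equals 0.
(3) The amplitude on |000> is sqrt(2)/2.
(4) The expectation value of IIZ is 1.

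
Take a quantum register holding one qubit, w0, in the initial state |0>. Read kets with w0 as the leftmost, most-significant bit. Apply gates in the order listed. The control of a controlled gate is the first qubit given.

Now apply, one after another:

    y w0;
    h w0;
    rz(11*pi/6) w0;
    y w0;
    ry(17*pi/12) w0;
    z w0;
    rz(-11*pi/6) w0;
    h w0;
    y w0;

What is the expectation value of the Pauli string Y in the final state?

The expectation value of Y is sqrt(3)*(-sqrt(6) + sqrt(2) + 4)/16.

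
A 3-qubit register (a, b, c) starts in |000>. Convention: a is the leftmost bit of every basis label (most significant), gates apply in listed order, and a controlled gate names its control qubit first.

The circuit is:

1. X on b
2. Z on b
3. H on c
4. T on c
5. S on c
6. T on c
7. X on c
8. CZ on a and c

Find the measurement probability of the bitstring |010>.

The probability of measuring |010> is 1/2.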